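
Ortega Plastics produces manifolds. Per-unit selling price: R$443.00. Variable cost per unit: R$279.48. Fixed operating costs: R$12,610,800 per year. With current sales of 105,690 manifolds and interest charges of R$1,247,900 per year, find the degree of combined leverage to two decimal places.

5.05

Total contribution margin = 105,690 × R$163.52 = R$17,282,428.80.
Subtracting fixed costs: EBIT = R$17,282,428.80 − R$12,610,800 = R$4,671,628.80. Interest = R$1,247,900.00.
DOL = R$17,282,428.80 ÷ R$4,671,628.80 = 3.6994; DFL = R$4,671,628.80 ÷ R$3,423,728.80 = 1.3645.
Combined leverage = 3.6994 × 1.3645 = 5.0478.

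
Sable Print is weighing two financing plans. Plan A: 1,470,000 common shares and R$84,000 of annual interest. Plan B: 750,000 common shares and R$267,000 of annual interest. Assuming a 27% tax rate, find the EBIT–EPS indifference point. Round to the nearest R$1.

R$457,625

Set EPS_A = EPS_B: (EBIT − R$84,000)(1 − 0.27) ÷ 1,470,000 = (EBIT − R$267,000)(1 − 0.27) ÷ 750,000.
The (1 − t) factor cancels: (EBIT − 84,000) × 750,000 = (EBIT − 267,000) × 1,470,000.
Solving, EBIT = (267,000·1,470,000 − 84,000·750,000) / (1,470,000 − 750,000) = 329,490,000,000 / 720,000 = 457,625.00.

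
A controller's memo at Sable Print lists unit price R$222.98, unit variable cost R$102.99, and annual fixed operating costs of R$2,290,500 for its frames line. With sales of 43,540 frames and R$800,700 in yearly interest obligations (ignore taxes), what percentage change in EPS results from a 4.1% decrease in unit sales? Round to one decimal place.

-10.0%

Total contribution margin = 43,540 × R$119.99 = R$5,224,364.60.
EBIT = R$5,224,364.60 − R$2,290,500 = R$2,933,864.60.
Interest = R$800,700.00, so EBIT − I = R$2,133,164.60.
DCL = total CM / (EBIT − I) = R$5,224,364.60 / R$2,133,164.60 = 2.4491.
%ΔEPS = DCL × %ΔSales = 2.4491 × -4.1% = -10.0%.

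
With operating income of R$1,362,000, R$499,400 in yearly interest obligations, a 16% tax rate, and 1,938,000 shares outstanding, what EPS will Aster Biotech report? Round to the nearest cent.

Interest = R$499,400.00, so EBT = R$1,362,000 − R$499,400.00 = R$862,600.00.
Net income = R$862,600.00 × (1 − 0.16) = R$724,584.00.
Per share: R$724,584.00 / 1,938,000 shares = R$0.37.

R$0.37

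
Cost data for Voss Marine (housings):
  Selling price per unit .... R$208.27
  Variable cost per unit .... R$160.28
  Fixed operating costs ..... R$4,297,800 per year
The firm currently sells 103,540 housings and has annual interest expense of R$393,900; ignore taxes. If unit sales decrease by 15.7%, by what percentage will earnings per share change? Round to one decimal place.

-281.4%

At 103,540 units, contribution = 103,540 × R$47.99 = R$4,968,884.60.
Operating income = contribution − fixed costs = R$4,968,884.60 − R$4,297,800 = R$671,084.60.
Interest = R$393,900.00, so EBIT − I = R$277,184.60.
Degree of combined leverage = contribution ÷ (EBIT − I) = R$4,968,884.60 ÷ R$277,184.60 = 17.9263.
%ΔEPS = DCL × %ΔSales = 17.9263 × -15.7% = -281.4%.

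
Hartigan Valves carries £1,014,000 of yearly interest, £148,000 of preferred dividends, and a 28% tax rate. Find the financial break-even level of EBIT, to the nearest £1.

Grossing the preferred dividend up to pre-tax terms: £148,000 / (1 − 0.28) = £205,555.56.
Financial break-even EBIT = interest + D_p ÷ (1 − t) = £1,014,000 + £205,555.56 = £1,219,555.56.

£1,219,556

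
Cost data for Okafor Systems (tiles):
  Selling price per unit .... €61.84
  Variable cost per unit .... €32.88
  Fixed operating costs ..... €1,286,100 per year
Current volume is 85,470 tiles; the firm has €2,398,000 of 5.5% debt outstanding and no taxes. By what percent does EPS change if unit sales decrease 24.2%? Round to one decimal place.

At 85,470 units, contribution = 85,470 × €28.96 = €2,475,211.20.
Subtracting fixed costs: EBIT = €2,475,211.20 − €1,286,100 = €1,189,111.20.
Interest = €131,890.00, so EBIT − I = €1,057,221.20.
Degree of combined leverage = contribution ÷ (EBIT − I) = €2,475,211.20 ÷ €1,057,221.20 = 2.3412.
EPS therefore changes by 2.3412 × (-24.2%) = -56.7%.

-56.7%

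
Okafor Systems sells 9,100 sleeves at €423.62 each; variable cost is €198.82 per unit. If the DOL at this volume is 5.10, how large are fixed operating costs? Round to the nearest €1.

Contribution at this volume is 9,100 × €224.80 = €2,045,680.00.
DOL = contribution / EBIT, so EBIT = €2,045,680.00 / 5.10 = €401,113.73.
And FC = contribution − EBIT = €2,045,680.00 − €401,113.73 = €1,644,566.

€1,644,566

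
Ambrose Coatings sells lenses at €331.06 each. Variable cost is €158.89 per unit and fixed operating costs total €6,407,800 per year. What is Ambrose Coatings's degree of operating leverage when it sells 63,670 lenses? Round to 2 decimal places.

Total contribution margin = 63,670 × €172.17 = €10,962,063.90.
Operating income = contribution − fixed costs = €10,962,063.90 − €6,407,800 = €4,554,263.90.
Degree of operating leverage = €10,962,063.90 / €4,554,263.90 = 2.4070.

2.41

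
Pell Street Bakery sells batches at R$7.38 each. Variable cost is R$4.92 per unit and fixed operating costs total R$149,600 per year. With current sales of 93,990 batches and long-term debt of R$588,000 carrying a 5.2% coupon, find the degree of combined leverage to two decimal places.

Contribution at this volume is 93,990 × R$2.46 = R$231,215.40.
EBIT = R$231,215.40 − R$149,600 = R$81,615.40. Interest = R$30,576.00.
DOL = R$231,215.40 ÷ R$81,615.40 = 2.8330; DFL = R$81,615.40 ÷ R$51,039.40 = 1.5991.
Combined leverage = 2.8330 × 1.5991 = 4.5303.

4.53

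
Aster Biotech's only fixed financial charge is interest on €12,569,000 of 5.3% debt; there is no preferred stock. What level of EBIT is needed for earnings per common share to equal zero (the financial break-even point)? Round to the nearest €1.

Annual interest = 5.3% × €12,569,000 = €666,157.00.
With no preferred dividends, EPS = 0 when EBIT exactly covers interest, so the financial break-even EBIT is €666,157.00.

€666,157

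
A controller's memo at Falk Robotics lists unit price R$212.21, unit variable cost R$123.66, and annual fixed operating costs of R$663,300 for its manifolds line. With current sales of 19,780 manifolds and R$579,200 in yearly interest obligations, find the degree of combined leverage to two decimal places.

3.44

At 19,780 units, contribution = 19,780 × R$88.55 = R$1,751,519.00.
Operating income = contribution − fixed costs = R$1,751,519.00 − R$663,300 = R$1,088,219.00. Interest = R$579,200.00, so EBIT − I = R$509,019.00.
DCL = contribution ÷ (EBIT − I) = R$1,751,519.00 ÷ R$509,019.00 = 3.4410.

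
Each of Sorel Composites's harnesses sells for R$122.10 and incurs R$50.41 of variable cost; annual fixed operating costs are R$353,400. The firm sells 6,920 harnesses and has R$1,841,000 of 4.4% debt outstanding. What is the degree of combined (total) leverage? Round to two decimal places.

8.04

At 6,920 units, contribution = 6,920 × R$71.69 = R$496,094.80.
Subtracting fixed costs: EBIT = R$496,094.80 − R$353,400 = R$142,694.80. Interest = R$81,004.00.
DOL = R$496,094.80 ÷ R$142,694.80 = 3.4766; DFL = R$142,694.80 ÷ R$61,690.80 = 2.3131.
Combined leverage = 3.4766 × 2.3131 = 8.0417.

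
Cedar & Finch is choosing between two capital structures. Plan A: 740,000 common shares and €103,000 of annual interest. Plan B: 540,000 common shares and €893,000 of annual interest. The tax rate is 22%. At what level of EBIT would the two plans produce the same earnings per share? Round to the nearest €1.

€3,026,000

Set EPS_A = EPS_B: (EBIT − €103,000)(1 − 0.22) ÷ 740,000 = (EBIT − €893,000)(1 − 0.22) ÷ 540,000.
The (1 − t) factor cancels: (EBIT − 103,000) × 540,000 = (EBIT − 893,000) × 740,000.
EBIT × (740,000 − 540,000) = 893,000 × 740,000 − 103,000 × 540,000 = 605,200,000,000, so EBIT = 605,200,000,000 ÷ 200,000 = 3,026,000.00.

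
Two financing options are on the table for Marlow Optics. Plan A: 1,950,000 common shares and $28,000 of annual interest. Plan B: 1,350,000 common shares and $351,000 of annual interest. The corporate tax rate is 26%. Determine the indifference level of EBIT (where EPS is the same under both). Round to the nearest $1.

Set EPS_A = EPS_B: (EBIT − $28,000)(1 − 0.26) ÷ 1,950,000 = (EBIT − $351,000)(1 − 0.26) ÷ 1,350,000.
The (1 − t) factor cancels: (EBIT − 28,000) × 1,350,000 = (EBIT − 351,000) × 1,950,000.
Solving, EBIT = (351,000·1,950,000 − 28,000·1,350,000) / (1,950,000 − 1,350,000) = 646,650,000,000 / 600,000 = 1,077,750.00.

$1,077,750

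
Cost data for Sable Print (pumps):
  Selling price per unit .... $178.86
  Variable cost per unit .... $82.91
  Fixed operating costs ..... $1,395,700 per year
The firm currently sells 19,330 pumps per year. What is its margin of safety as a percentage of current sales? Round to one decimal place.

Each unit contributes $178.86 − $82.91 = $95.95. Break-even units = $1,395,700 ÷ $95.95 = 14,546.12; break-even revenue = 14,546.12 × $178.86 = $2,601,718.62.
Current sales = 19,330 × $178.86 = $3,457,363.80.
Margin of safety = ($3,457,363.80 − $2,601,718.62) ÷ $3,457,363.80 = 24.7%.

24.7%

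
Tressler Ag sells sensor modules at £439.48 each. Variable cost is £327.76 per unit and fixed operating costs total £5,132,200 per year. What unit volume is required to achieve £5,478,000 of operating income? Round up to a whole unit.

94,972 sensor modules

Unit CM = price − variable cost = £439.48 − £327.76 = £111.72.
Units = (FC + target) / CM = (£5,132,200 + £5,478,000) / £111.72 = 94,971.36, so 94,972 sensor modules.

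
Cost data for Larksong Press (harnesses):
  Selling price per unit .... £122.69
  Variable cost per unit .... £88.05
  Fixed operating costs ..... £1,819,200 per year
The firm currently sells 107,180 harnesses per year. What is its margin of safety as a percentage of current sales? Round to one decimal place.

Contribution margin per unit = £122.69 − £88.05 = £34.64. Break-even units = £1,819,200 ÷ £34.64 = 52,517.32; break-even revenue = 52,517.32 × £122.69 = £6,443,350.12.
Actual sales revenue = 107,180 × £122.69 = £13,149,914.20.
Margin of safety = (£13,149,914.20 − £6,443,350.12) ÷ £13,149,914.20 = 51.0%.

51.0%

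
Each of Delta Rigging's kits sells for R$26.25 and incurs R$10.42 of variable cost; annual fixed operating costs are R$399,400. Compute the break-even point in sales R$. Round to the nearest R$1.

Contribution margin per unit = R$26.25 − R$10.42 = R$15.83, a CM ratio of R$15.83 ÷ R$26.25 = 0.6030.
Break-even revenue = fixed costs × price ÷ CM = R$399,400 × R$26.25 ÷ R$15.83 = R$662,303.

R$662,303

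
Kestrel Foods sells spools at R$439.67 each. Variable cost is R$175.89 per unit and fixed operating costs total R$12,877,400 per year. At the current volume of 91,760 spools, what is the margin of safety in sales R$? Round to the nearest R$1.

R$18,879,996

Unit CM = price − variable cost = R$439.67 − R$175.89 = R$263.78. Break-even units = R$12,877,400 ÷ R$263.78 = 48,818.71; break-even revenue = 48,818.71 × R$439.67 = R$21,464,123.35.
Actual sales revenue = 91,760 × R$439.67 = R$40,344,119.20.
Margin of safety = R$40,344,119.20 − R$21,464,123.35 = R$18,879,996.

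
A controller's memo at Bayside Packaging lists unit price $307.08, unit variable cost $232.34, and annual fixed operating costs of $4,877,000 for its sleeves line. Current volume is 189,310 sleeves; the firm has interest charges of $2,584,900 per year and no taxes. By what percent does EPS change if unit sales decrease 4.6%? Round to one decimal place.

At 189,310 units, contribution = 189,310 × $74.74 = $14,149,029.40.
Operating income = contribution − fixed costs = $14,149,029.40 − $4,877,000 = $9,272,029.40.
Interest = $2,584,900.00, so EBIT − I = $6,687,129.40.
DCL = total CM / (EBIT − I) = $14,149,029.40 / $6,687,129.40 = 2.1159.
%ΔEPS = DCL × %ΔSales = 2.1159 × -4.6% = -9.7%.

-9.7%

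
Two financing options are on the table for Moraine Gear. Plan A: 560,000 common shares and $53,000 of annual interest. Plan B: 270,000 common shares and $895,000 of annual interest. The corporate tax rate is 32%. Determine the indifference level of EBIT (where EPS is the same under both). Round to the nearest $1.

$1,678,931

Set EPS_A = EPS_B: (EBIT − $53,000)(1 − 0.32) ÷ 560,000 = (EBIT − $895,000)(1 − 0.32) ÷ 270,000.
Cancelling (1 − t) and cross-multiplying: 270,000·(EBIT − 53,000) = 560,000·(EBIT − 895,000).
Solving, EBIT = (895,000·560,000 − 53,000·270,000) / (560,000 − 270,000) = 486,890,000,000 / 290,000 = 1,678,931.03.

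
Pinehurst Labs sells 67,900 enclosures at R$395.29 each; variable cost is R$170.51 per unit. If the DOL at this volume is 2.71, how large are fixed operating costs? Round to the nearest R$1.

Contribution at this volume is 67,900 × R$224.78 = R$15,262,562.00.
Since DOL = CM ÷ EBIT, EBIT = R$15,262,562.00 ÷ 2.71 = R$5,631,941.70.
Fixed costs = CM − EBIT = R$15,262,562.00 − R$5,631,941.70 = R$9,630,620.

R$9,630,620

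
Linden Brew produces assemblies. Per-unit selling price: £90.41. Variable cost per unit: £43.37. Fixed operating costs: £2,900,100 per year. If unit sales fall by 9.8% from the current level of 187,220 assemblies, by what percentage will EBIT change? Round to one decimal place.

Total contribution margin = 187,220 × £47.04 = £8,806,828.80.
Subtracting fixed costs: EBIT = £8,806,828.80 − £2,900,100 = £5,906,728.80.
DOL = contribution ÷ EBIT = £8,806,828.80 ÷ £5,906,728.80 = 1.4910.
%ΔEBIT = DOL × %ΔSales = 1.4910 × -9.8% = -14.6%.

-14.6%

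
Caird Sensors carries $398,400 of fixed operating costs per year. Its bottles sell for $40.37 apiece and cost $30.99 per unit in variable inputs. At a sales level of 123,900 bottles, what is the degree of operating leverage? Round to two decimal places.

Total contribution margin = 123,900 × $9.38 = $1,162,182.00.
Operating income = contribution − fixed costs = $1,162,182.00 − $398,400 = $763,782.00.
So DOL = total CM / EBIT = $1,162,182.00 / $763,782.00 = 1.5216.

1.52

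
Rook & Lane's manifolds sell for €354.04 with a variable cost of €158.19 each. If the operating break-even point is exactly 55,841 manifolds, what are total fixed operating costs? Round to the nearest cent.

€10,936,459.85

Each unit contributes €354.04 − €158.19 = €195.85.
Since BE = FC / CM, FC = 55,841 × €195.85 = €10,936,459.85.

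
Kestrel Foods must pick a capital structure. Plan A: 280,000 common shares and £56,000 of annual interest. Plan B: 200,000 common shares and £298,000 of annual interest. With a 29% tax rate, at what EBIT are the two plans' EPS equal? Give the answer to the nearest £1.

£903,000

At indifference, (EBIT − 56,000)(1 − t)/280,000 = (EBIT − 298,000)(1 − t)/200,000.
The (1 − t) factor cancels: (EBIT − 56,000) × 200,000 = (EBIT − 298,000) × 280,000.
Solving, EBIT = (298,000·280,000 − 56,000·200,000) / (280,000 − 200,000) = 72,240,000,000 / 80,000 = 903,000.00.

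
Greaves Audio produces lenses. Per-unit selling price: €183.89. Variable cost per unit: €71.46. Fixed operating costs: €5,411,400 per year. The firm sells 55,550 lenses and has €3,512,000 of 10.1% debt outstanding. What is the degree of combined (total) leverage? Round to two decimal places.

13.03

Contribution at this volume is 55,550 × €112.43 = €6,245,486.50.
Operating income = contribution − fixed costs = €6,245,486.50 − €5,411,400 = €834,086.50. Interest = €354,712.00, so EBIT − I = €479,374.50.
Degree of total leverage = total CM / (EBIT − interest) = €6,245,486.50 / €479,374.50 = 13.0284.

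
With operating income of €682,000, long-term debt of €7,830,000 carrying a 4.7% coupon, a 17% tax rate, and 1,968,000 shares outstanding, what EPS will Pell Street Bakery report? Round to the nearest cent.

€0.13

Interest = €368,010.00, so EBT = €682,000 − €368,010.00 = €313,990.00.
After tax at 17%: net income = €313,990.00 × 0.83 = €260,611.70.
EPS = €260,611.70 ÷ 1,968,000 = €0.13.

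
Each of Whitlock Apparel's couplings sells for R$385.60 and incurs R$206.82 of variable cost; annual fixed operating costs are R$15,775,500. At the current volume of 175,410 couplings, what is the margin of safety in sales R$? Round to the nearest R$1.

R$33,612,854

Contribution margin per unit = R$385.60 − R$206.82 = R$178.78. Break-even units = R$15,775,500 ÷ R$178.78 = 88,239.74; break-even revenue = 88,239.74 × R$385.60 = R$34,025,242.20.
Current sales = 175,410 × R$385.60 = R$67,638,096.00.
Margin of safety = R$67,638,096.00 − R$34,025,242.20 = R$33,612,854.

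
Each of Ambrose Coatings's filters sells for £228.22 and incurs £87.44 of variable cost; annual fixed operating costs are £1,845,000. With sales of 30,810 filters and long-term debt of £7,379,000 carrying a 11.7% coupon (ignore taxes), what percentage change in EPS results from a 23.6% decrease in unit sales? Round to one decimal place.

At 30,810 units, contribution = 30,810 × £140.78 = £4,337,431.80.
EBIT = £4,337,431.80 − £1,845,000 = £2,492,431.80.
Interest = £863,343.00, so EBIT − I = £1,629,088.80.
Degree of combined leverage = contribution ÷ (EBIT − I) = £4,337,431.80 ÷ £1,629,088.80 = 2.6625.
%ΔEPS = DCL × %ΔSales = 2.6625 × -23.6% = -62.8%.

-62.8%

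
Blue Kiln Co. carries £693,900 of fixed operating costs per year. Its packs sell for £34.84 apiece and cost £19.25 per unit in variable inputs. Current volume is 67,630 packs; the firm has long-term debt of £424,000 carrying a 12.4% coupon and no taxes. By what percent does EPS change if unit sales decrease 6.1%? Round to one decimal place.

-20.9%

At 67,630 units, contribution = 67,630 × £15.59 = £1,054,351.70.
Subtracting fixed costs: EBIT = £1,054,351.70 − £693,900 = £360,451.70.
Interest = £52,576.00, so EBIT − I = £307,875.70.
DCL = total CM / (EBIT − I) = £1,054,351.70 / £307,875.70 = 3.4246.
EPS therefore changes by 3.4246 × (-6.1%) = -20.9%.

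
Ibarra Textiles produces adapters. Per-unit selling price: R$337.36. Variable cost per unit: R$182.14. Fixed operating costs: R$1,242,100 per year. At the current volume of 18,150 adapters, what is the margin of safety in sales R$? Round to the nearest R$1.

Each unit contributes R$337.36 − R$182.14 = R$155.22. Break-even units = R$1,242,100 ÷ R$155.22 = 8,002.19; break-even revenue = 8,002.19 × R$337.36 = R$2,699,618.97.
Current sales = 18,150 × R$337.36 = R$6,123,084.00.
Margin of safety = R$6,123,084.00 − R$2,699,618.97 = R$3,423,465.

R$3,423,465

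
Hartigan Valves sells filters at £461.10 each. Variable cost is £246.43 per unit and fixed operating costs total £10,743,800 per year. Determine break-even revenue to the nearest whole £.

Contribution margin per unit = £461.10 − £246.43 = £214.67, a CM ratio of £214.67 ÷ £461.10 = 0.4656.
Break-even sales = FC ÷ CM ratio = £10,743,800 × £461.10 / £214.67 = £23,077,124.

£23,077,124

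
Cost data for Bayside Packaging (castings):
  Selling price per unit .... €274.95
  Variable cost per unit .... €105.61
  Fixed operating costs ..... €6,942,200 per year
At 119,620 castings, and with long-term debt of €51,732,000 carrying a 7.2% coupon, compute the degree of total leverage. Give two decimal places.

2.11

At 119,620 units, contribution = 119,620 × €169.34 = €20,256,450.80.
Operating income = contribution − fixed costs = €20,256,450.80 − €6,942,200 = €13,314,250.80. Interest = €3,724,704.00, so EBIT − I = €9,589,546.80.
Degree of total leverage = total CM / (EBIT − interest) = €20,256,450.80 / €9,589,546.80 = 2.1123.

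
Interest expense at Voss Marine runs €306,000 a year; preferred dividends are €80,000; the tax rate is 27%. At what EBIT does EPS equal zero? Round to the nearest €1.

Preferred dividends are paid after tax, so their pre-tax equivalent is €80,000 ÷ (1 − 0.27) = €109,589.04.
EPS = 0 when EBIT covers interest plus the pre-tax preferred burden: €306,000 + €109,589.04 = €415,589.04.

€415,589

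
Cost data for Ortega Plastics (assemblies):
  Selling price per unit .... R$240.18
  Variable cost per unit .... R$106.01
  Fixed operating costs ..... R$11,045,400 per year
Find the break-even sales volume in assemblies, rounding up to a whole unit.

Contribution margin per unit = R$240.18 − R$106.01 = R$134.17.
Units to break even: R$11,045,400 ÷ R$134.17 = 82,323.92, rounded up to 82,324.

82,324 assemblies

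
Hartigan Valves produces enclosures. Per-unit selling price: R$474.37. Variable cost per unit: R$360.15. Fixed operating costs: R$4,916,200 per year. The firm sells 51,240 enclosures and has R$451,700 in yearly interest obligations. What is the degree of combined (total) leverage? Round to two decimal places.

At 51,240 units, contribution = 51,240 × R$114.22 = R$5,852,632.80.
Operating income = contribution − fixed costs = R$5,852,632.80 − R$4,916,200 = R$936,432.80. Interest = R$451,700.00.
DOL = R$5,852,632.80 ÷ R$936,432.80 = 6.2499; DFL = R$936,432.80 ÷ R$484,732.80 = 1.9319.
Combined leverage = 6.2499 × 1.9319 = 12.0742.

12.07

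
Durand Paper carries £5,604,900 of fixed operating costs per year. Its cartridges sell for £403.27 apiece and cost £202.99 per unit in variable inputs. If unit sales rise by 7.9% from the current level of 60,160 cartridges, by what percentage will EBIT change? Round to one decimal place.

+14.8%

Total contribution margin = 60,160 × £200.28 = £12,048,844.80.
EBIT = £12,048,844.80 − £5,604,900 = £6,443,944.80.
DOL = contribution ÷ EBIT = £12,048,844.80 ÷ £6,443,944.80 = 1.8698.
%ΔEBIT = DOL × %ΔSales = 1.8698 × +7.9% = +14.8%.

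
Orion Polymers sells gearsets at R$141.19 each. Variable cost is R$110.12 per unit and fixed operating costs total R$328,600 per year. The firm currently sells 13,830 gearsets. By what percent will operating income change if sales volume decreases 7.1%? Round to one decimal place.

Total contribution margin = 13,830 × R$31.07 = R$429,698.10.
Subtracting fixed costs: EBIT = R$429,698.10 − R$328,600 = R$101,098.10.
DOL = contribution ÷ EBIT = R$429,698.10 ÷ R$101,098.10 = 4.2503.
So EBIT moves 4.2503 × (-7.1%) = -30.2%.

-30.2%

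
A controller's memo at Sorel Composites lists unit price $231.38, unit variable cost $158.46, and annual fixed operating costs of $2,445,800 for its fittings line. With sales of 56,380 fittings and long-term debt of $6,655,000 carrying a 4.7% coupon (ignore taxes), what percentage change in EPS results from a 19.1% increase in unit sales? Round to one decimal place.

+58.1%

At 56,380 units, contribution = 56,380 × $72.92 = $4,111,229.60.
Subtracting fixed costs: EBIT = $4,111,229.60 − $2,445,800 = $1,665,429.60.
Interest = $312,785.00, so EBIT − I = $1,352,644.60.
DCL = total CM / (EBIT − I) = $4,111,229.60 / $1,352,644.60 = 3.0394.
EPS therefore changes by 3.0394 × (+19.1%) = +58.1%.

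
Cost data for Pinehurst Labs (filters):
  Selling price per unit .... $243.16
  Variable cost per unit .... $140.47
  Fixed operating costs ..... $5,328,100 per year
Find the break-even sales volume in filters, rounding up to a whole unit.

Contribution margin per unit = $243.16 − $140.47 = $102.69.
Units to break even: $5,328,100 ÷ $102.69 = 51,885.29, rounded up to 51,886.

51,886 filters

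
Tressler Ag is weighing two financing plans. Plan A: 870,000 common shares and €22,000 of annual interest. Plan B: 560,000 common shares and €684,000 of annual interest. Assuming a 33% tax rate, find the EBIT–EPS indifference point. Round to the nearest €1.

€1,879,871

Set EPS_A = EPS_B: (EBIT − €22,000)(1 − 0.33) ÷ 870,000 = (EBIT − €684,000)(1 − 0.33) ÷ 560,000.
Cancelling (1 − t) and cross-multiplying: 560,000·(EBIT − 22,000) = 870,000·(EBIT − 684,000).
EBIT × (870,000 − 560,000) = 684,000 × 870,000 − 22,000 × 560,000 = 582,760,000,000, so EBIT = 582,760,000,000 ÷ 310,000 = 1,879,870.97.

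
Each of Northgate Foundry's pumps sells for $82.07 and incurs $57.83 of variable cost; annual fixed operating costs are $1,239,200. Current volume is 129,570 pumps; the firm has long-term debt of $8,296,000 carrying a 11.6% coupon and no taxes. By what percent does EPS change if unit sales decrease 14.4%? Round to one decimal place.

Total contribution margin = 129,570 × $24.24 = $3,140,776.80.
Subtracting fixed costs: EBIT = $3,140,776.80 − $1,239,200 = $1,901,576.80.
After interest of $962,336.00, pre-tax earnings = $939,240.80.
DCL = total CM / (EBIT − I) = $3,140,776.80 / $939,240.80 = 3.3440.
EPS therefore changes by 3.3440 × (-14.4%) = -48.2%.

-48.2%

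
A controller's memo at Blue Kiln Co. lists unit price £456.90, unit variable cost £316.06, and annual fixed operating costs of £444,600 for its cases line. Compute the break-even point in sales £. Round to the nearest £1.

£1,442,330

Contribution margin per unit = £456.90 − £316.06 = £140.84, a CM ratio of £140.84 ÷ £456.90 = 0.3083.
Break-even sales = FC ÷ CM ratio = £444,600 × £456.90 / £140.84 = £1,442,330.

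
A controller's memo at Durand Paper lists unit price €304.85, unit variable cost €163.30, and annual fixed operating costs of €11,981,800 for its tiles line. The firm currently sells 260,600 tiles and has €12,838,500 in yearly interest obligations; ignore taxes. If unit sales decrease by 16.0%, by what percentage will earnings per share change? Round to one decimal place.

Contribution at this volume is 260,600 × €141.55 = €36,887,930.00.
Subtracting fixed costs: EBIT = €36,887,930.00 − €11,981,800 = €24,906,130.00.
Interest = €12,838,500.00, so EBIT − I = €12,067,630.00.
Degree of combined leverage = contribution ÷ (EBIT − I) = €36,887,930.00 ÷ €12,067,630.00 = 3.0568.
EPS therefore changes by 3.0568 × (-16.0%) = -48.9%.

-48.9%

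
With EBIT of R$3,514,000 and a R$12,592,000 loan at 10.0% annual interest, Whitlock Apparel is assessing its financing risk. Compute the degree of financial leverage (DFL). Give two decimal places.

1.56

Interest = R$1,259,200.00.
Degree of financial leverage = EBIT / (EBIT − interest) = R$3,514,000 / R$2,254,800.00 = 1.5585.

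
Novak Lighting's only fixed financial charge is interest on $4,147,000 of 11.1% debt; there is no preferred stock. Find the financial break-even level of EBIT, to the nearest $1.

$460,317

Annual interest = 11.1% × $4,147,000 = $460,317.00.
Without preferred stock the financial break-even is simply EBIT = interest = $460,317.00.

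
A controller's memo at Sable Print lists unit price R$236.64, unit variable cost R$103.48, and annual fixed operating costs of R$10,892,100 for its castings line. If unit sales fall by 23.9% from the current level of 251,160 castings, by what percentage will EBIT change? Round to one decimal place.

-35.4%

Contribution at this volume is 251,160 × R$133.16 = R$33,444,465.60.
EBIT = R$33,444,465.60 − R$10,892,100 = R$22,552,365.60.
So DOL = total CM / EBIT = R$33,444,465.60 / R$22,552,365.60 = 1.4830.
So EBIT moves 1.4830 × (-23.9%) = -35.4%.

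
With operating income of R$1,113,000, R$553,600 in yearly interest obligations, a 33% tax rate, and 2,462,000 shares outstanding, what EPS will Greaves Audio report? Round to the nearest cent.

R$0.15

Interest = R$553,600.00, so EBT = R$1,113,000 − R$553,600.00 = R$559,400.00.
Net income = R$559,400.00 × (1 − 0.33) = R$374,798.00.
Per share: R$374,798.00 / 2,462,000 shares = R$0.15.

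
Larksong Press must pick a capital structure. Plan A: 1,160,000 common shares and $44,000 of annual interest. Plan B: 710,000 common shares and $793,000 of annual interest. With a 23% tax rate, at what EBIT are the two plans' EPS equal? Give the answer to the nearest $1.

Set EPS_A = EPS_B: (EBIT − $44,000)(1 − 0.23) ÷ 1,160,000 = (EBIT − $793,000)(1 − 0.23) ÷ 710,000.
Cancelling (1 − t) and cross-multiplying: 710,000·(EBIT − 44,000) = 1,160,000·(EBIT − 793,000).
EBIT × (1,160,000 − 710,000) = 793,000 × 1,160,000 − 44,000 × 710,000 = 888,640,000,000, so EBIT = 888,640,000,000 ÷ 450,000 = 1,974,755.56.

$1,974,756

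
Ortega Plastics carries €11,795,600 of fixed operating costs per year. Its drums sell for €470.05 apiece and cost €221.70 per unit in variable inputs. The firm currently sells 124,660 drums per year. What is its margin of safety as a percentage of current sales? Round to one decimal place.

Unit CM = price − variable cost = €470.05 − €221.70 = €248.35. Break-even units = €11,795,600 ÷ €248.35 = 47,495.87; break-even revenue = 47,495.87 × €470.05 = €22,325,434.99.
Current sales = 124,660 × €470.05 = €58,596,433.00.
Margin of safety = (€58,596,433.00 − €22,325,434.99) ÷ €58,596,433.00 = 61.9%.

61.9%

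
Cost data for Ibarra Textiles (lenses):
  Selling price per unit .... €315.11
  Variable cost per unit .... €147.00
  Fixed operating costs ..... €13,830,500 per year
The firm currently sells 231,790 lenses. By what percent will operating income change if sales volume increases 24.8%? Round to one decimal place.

Total contribution margin = 231,790 × €168.11 = €38,966,216.90.
EBIT = €38,966,216.90 − €13,830,500 = €25,135,716.90.
Degree of operating leverage = €38,966,216.90 / €25,135,716.90 = 1.5502.
So EBIT moves 1.5502 × (+24.8%) = +38.4%.

+38.4%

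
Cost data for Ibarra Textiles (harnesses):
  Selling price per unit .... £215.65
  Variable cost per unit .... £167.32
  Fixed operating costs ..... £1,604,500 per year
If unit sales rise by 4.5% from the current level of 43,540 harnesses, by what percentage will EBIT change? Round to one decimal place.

+18.9%

At 43,540 units, contribution = 43,540 × £48.33 = £2,104,288.20.
Subtracting fixed costs: EBIT = £2,104,288.20 − £1,604,500 = £499,788.20.
Degree of operating leverage = £2,104,288.20 / £499,788.20 = 4.2104.
Operating income changes by 4.2104 × +4.5% = +18.9%.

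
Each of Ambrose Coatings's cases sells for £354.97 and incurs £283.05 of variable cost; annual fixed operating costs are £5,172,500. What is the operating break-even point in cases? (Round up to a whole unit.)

Each unit contributes £354.97 − £283.05 = £71.92.
Units to break even: £5,172,500 ÷ £71.92 = 71,920.19, rounded up to 71,921.

71,921 cases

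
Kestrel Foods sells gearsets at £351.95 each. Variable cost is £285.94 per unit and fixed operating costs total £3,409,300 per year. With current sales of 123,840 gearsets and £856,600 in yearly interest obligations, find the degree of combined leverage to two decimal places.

2.09

At 123,840 units, contribution = 123,840 × £66.01 = £8,174,678.40.
Subtracting fixed costs: EBIT = £8,174,678.40 − £3,409,300 = £4,765,378.40. Interest = £856,600.00, so EBIT − I = £3,908,778.40.
DCL = contribution ÷ (EBIT − I) = £8,174,678.40 ÷ £3,908,778.40 = 2.0914.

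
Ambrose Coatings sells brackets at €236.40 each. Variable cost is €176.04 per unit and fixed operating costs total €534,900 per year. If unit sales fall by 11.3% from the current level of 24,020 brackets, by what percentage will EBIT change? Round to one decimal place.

-17.9%

At 24,020 units, contribution = 24,020 × €60.36 = €1,449,847.20.
Subtracting fixed costs: EBIT = €1,449,847.20 − €534,900 = €914,947.20.
Degree of operating leverage = €1,449,847.20 / €914,947.20 = 1.5846.
Operating income changes by 1.5846 × -11.3% = -17.9%.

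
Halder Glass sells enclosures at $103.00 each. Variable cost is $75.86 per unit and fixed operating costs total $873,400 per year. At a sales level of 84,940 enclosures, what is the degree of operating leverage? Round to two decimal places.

1.61

Contribution at this volume is 84,940 × $27.14 = $2,305,271.60.
Operating income = contribution − fixed costs = $2,305,271.60 − $873,400 = $1,431,871.60.
Degree of operating leverage = $2,305,271.60 / $1,431,871.60 = 1.6100.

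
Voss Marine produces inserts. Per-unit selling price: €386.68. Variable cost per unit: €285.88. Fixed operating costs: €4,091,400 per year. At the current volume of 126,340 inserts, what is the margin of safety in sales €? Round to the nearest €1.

Contribution margin per unit = €386.68 − €285.88 = €100.80. Break-even units = €4,091,400 ÷ €100.80 = 40,589.29; break-even revenue = 40,589.29 × €386.68 = €15,695,065.00.
Current sales = 126,340 × €386.68 = €48,853,151.20.
Margin of safety = €48,853,151.20 − €15,695,065.00 = €33,158,086.

€33,158,086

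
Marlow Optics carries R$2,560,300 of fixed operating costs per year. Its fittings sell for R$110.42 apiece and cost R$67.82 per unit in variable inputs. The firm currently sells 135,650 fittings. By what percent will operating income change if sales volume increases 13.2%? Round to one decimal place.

Total contribution margin = 135,650 × R$42.60 = R$5,778,690.00.
Operating income = contribution − fixed costs = R$5,778,690.00 − R$2,560,300 = R$3,218,390.00.
So DOL = total CM / EBIT = R$5,778,690.00 / R$3,218,390.00 = 1.7955.
So EBIT moves 1.7955 × (+13.2%) = +23.7%.

+23.7%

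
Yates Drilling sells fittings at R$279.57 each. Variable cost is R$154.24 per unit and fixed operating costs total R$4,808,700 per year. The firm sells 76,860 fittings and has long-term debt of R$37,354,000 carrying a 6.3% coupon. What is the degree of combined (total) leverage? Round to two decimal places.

Contribution at this volume is 76,860 × R$125.33 = R$9,632,863.80.
Subtracting fixed costs: EBIT = R$9,632,863.80 − R$4,808,700 = R$4,824,163.80. Interest = R$2,353,302.00.
DOL = R$9,632,863.80 ÷ R$4,824,163.80 = 1.9968; DFL = R$4,824,163.80 ÷ R$2,470,861.80 = 1.9524.
DCL = DOL × DFL = 1.9968 × 1.9524 = 3.8986.

3.90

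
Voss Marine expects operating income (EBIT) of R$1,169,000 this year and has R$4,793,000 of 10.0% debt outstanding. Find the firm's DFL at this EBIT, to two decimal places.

1.69

Interest = R$479,300.00.
Degree of financial leverage = EBIT / (EBIT − interest) = R$1,169,000 / R$689,700.00 = 1.6949.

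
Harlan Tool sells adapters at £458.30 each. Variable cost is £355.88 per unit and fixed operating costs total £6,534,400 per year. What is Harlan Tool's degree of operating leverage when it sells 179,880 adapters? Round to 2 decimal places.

1.55

Contribution at this volume is 179,880 × £102.42 = £18,423,309.60.
Operating income = contribution − fixed costs = £18,423,309.60 − £6,534,400 = £11,888,909.60.
Degree of operating leverage = £18,423,309.60 / £11,888,909.60 = 1.5496.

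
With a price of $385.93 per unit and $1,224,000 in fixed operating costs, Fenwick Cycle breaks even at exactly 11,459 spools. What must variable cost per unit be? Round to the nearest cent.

$279.11

At break-even, FC = Q × (P − VC), so P − VC = $1,224,000 ÷ 11,459 = $106.8156.
Hence VC = price − CM = $385.93 − $106.8156 = $279.11.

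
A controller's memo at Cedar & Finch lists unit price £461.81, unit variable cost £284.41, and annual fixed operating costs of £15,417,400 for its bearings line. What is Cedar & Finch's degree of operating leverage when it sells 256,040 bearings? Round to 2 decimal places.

At 256,040 units, contribution = 256,040 × £177.40 = £45,421,496.00.
EBIT = £45,421,496.00 − £15,417,400 = £30,004,096.00.
So DOL = total CM / EBIT = £45,421,496.00 / £30,004,096.00 = 1.5138.

1.51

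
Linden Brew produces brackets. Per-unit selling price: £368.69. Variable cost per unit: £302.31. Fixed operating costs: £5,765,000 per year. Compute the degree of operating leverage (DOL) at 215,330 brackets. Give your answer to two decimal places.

At 215,330 units, contribution = 215,330 × £66.38 = £14,293,605.40.
Subtracting fixed costs: EBIT = £14,293,605.40 − £5,765,000 = £8,528,605.40.
DOL = contribution ÷ EBIT = £14,293,605.40 ÷ £8,528,605.40 = 1.6760.

1.68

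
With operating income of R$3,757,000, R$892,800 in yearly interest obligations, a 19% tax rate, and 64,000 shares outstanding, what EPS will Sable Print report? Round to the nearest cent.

R$36.25

Pre-tax income = R$3,757,000 − R$892,800.00 = R$2,864,200.00.
Net income = R$2,864,200.00 × (1 − 0.19) = R$2,320,002.00.
Per share: R$2,320,002.00 / 64,000 shares = R$36.25.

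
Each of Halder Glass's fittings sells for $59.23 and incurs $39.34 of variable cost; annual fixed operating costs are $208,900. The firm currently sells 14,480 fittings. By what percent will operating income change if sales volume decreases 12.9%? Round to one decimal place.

Total contribution margin = 14,480 × $19.89 = $288,007.20.
EBIT = $288,007.20 − $208,900 = $79,107.20.
So DOL = total CM / EBIT = $288,007.20 / $79,107.20 = 3.6407.
So EBIT moves 3.6407 × (-12.9%) = -47.0%.

-47.0%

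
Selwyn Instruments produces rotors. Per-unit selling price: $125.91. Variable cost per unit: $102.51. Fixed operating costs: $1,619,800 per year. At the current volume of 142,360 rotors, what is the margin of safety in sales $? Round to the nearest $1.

Unit CM = price − variable cost = $125.91 − $102.51 = $23.40. Break-even units = $1,619,800 ÷ $23.40 = 69,222.22; break-even revenue = 69,222.22 × $125.91 = $8,715,770.00.
Current sales = 142,360 × $125.91 = $17,924,547.60.
Margin of safety = $17,924,547.60 − $8,715,770.00 = $9,208,778.

$9,208,778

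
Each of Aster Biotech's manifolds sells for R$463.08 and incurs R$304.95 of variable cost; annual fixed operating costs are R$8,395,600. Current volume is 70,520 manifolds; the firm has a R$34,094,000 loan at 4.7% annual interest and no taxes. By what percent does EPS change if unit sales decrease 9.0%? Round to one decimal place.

-87.0%

Contribution at this volume is 70,520 × R$158.13 = R$11,151,327.60.
EBIT = R$11,151,327.60 − R$8,395,600 = R$2,755,727.60.
Interest = R$1,602,418.00, so EBIT − I = R$1,153,309.60.
DCL = total CM / (EBIT − I) = R$11,151,327.60 / R$1,153,309.60 = 9.6690.
EPS therefore changes by 9.6690 × (-9.0%) = -87.0%.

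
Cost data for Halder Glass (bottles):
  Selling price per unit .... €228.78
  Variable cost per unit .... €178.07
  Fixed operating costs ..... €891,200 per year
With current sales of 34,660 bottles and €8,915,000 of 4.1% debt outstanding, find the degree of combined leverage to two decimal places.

At 34,660 units, contribution = 34,660 × €50.71 = €1,757,608.60.
EBIT = €1,757,608.60 − €891,200 = €866,408.60. Interest = €365,515.00.
DOL = €1,757,608.60 ÷ €866,408.60 = 2.0286; DFL = €866,408.60 ÷ €500,893.60 = 1.7297.
Combined leverage = 2.0286 × 1.7297 = 3.5089.

3.51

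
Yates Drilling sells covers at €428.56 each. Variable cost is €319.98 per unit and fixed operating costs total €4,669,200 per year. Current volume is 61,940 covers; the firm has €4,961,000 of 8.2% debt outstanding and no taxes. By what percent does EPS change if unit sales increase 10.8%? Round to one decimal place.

+44.0%

At 61,940 units, contribution = 61,940 × €108.58 = €6,725,445.20.
EBIT = €6,725,445.20 − €4,669,200 = €2,056,245.20.
After interest of €406,802.00, pre-tax earnings = €1,649,443.20.
Degree of combined leverage = contribution ÷ (EBIT − I) = €6,725,445.20 ÷ €1,649,443.20 = 4.0774.
%ΔEPS = DCL × %ΔSales = 4.0774 × +10.8% = +44.0%.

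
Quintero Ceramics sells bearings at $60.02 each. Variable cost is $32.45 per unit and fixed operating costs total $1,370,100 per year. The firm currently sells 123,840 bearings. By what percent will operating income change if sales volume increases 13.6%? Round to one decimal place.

+22.7%

Contribution at this volume is 123,840 × $27.57 = $3,414,268.80.
Operating income = contribution − fixed costs = $3,414,268.80 − $1,370,100 = $2,044,168.80.
DOL = contribution ÷ EBIT = $3,414,268.80 ÷ $2,044,168.80 = 1.6702.
%ΔEBIT = DOL × %ΔSales = 1.6702 × +13.6% = +22.7%.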